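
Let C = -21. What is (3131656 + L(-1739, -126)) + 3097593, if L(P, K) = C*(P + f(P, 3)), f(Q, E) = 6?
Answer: 6265642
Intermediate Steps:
L(P, K) = -126 - 21*P (L(P, K) = -21*(P + 6) = -21*(6 + P) = -126 - 21*P)
(3131656 + L(-1739, -126)) + 3097593 = (3131656 + (-126 - 21*(-1739))) + 3097593 = (3131656 + (-126 + 36519)) + 3097593 = (3131656 + 36393) + 3097593 = 3168049 + 3097593 = 6265642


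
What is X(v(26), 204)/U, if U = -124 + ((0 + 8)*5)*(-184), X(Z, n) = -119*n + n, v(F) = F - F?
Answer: 6018/1871 ≈ 3.2165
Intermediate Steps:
v(F) = 0
X(Z, n) = -118*n
U = -7484 (U = -124 + (8*5)*(-184) = -124 + 40*(-184) = -124 - 7360 = -7484)
X(v(26), 204)/U = -118*204/(-7484) = -24072*(-1/7484) = 6018/1871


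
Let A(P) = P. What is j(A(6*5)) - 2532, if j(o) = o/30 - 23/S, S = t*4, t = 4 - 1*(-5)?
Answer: -91139/36 ≈ -2531.6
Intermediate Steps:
t = 9 (t = 4 + 5 = 9)
S = 36 (S = 9*4 = 36)
j(o) = -23/36 + o/30 (j(o) = o/30 - 23/36 = -23/36 + o/30)
j(A(6*5)) - 2532 = (-23/36 + (6*5)/30) - 2532 = (-23/36 + (1/30)*30) - 2532 = (-23/36 + 1) - 2532 = 13/36 - 2532 = -91139/36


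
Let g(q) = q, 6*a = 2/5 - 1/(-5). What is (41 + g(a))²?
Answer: 168921/100 ≈ 1689.2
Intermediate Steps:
a = ⅒ (a = (2/5 - 1/(-5))/6 = (2*(⅕) - 1*(-⅕))/6 = (⅖ + ⅕)/6 = (⅙)*(⅗) = ⅒ ≈ 0.10000)
(41 + g(a))² = (41 + ⅒)² = (411/10)² = 168921/100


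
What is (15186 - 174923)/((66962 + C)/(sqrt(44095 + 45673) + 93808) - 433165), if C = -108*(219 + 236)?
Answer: 152220808207905522342/412782871016704374551 - 9963914849*sqrt(458)/412782871016704374551 ≈ 0.36877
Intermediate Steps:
C = -49140 (C = -108*455 = -49140)
(15186 - 174923)/((66962 + C)/(sqrt(44095 + 45673) + 93808) - 433165) = (15186 - 174923)/((66962 - 49140)/(sqrt(44095 + 45673) + 93808) - 433165) = -159737/(17822/(sqrt(89768) + 93808) - 433165) = -159737/(17822/(14*sqrt(458) + 93808) - 433165) = -159737/(17822/(93808 + 14*sqrt(458)) - 433165) = -159737/(-433165 + 17822/(93808 + 14*sqrt(458)))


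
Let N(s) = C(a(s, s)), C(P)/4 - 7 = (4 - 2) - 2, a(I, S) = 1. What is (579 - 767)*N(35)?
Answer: -5264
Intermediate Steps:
C(P) = 28 (C(P) = 28 + 4*((4 - 2) - 2) = 28 + 4*(2 - 2) = 28 + 4*0 = 28 + 0 = 28)
N(s) = 28
(579 - 767)*N(35) = (579 - 767)*28 = -188*28 = -5264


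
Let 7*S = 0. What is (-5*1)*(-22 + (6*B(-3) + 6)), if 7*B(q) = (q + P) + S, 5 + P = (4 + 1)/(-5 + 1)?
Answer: 1675/14 ≈ 119.64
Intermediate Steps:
S = 0 (S = (⅐)*0 = 0)
P = -25/4 (P = -5 + (4 + 1)/(-5 + 1) = -5 + 5/(-4) = -5 + 5*(-¼) = -5 - 5/4 = -25/4 ≈ -6.2500)
B(q) = -25/28 + q/7 (B(q) = ((q - 25/4) + 0)/7 = ((-25/4 + q) + 0)/7 = (-25/4 + q)/7 = -25/28 + q/7)
(-5*1)*(-22 + (6*B(-3) + 6)) = (-5*1)*(-22 + (6*(-25/28 + (⅐)*(-3)) + 6)) = -5*(-22 + (6*(-25/28 - 3/7) + 6)) = -5*(-22 + (6*(-37/28) + 6)) = -5*(-22 + (-111/14 + 6)) = -5*(-22 - 27/14) = -5*(-335/14) = 1675/14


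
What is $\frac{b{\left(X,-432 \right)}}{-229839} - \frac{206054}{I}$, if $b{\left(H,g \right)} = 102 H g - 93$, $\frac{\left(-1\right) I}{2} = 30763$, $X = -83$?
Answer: $- \frac{29609135148}{2356845719} \approx -12.563$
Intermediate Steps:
$I = -61526$ ($I = \left(-2\right) 30763 = -61526$)
$b{\left(H,g \right)} = -93 + 102 H g$ ($b{\left(H,g \right)} = 102 H g - 93 = -93 + 102 H g$)
$\frac{b{\left(X,-432 \right)}}{-229839} - \frac{206054}{I} = \frac{-93 + 102 \left(-83\right) \left(-432\right)}{-229839} - \frac{206054}{-61526} = \left(-93 + 3657312\right) \left(- \frac{1}{229839}\right) - - \frac{103027}{30763} = 3657219 \left(- \frac{1}{229839}\right) + \frac{103027}{30763} = - \frac{1219073}{76613} + \frac{103027}{30763} = - \frac{29609135148}{2356845719}$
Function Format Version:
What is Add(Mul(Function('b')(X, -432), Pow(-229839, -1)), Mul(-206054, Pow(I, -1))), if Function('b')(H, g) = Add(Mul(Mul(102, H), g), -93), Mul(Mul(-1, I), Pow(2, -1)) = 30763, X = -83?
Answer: Rational(-29609135148, 2356845719) ≈ -12.563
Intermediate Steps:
I = -61526 (I = Mul(-2, 30763) = -61526)
Function('b')(H, g) = Add(-93, Mul(102, H, g)) (Function('b')(H, g) = Add(Mul(102, H, g), -93) = Add(-93, Mul(102, H, g)))
Add(Mul(Function('b')(X, -432), Pow(-229839, -1)), Mul(-206054, Pow(I, -1))) = Add(Mul(Add(-93, Mul(102, -83, -432)), Pow(-229839, -1)), Mul(-206054, Pow(-61526, -1))) = Add(Mul(Add(-93, 3657312), Rational(-1, 229839)), Mul(-206054, Rational(-1, 61526))) = Add(Mul(3657219, Rational(-1, 229839)), Rational(103027, 30763)) = Add(Rational(-1219073, 76613), Rational(103027, 30763)) = Rational(-29609135148, 2356845719)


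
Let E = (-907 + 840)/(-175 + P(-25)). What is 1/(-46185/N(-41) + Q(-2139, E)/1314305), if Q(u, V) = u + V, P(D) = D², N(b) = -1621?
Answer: 958719782250/27313968989093 ≈ 0.035100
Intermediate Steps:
E = -67/450 (E = (-907 + 840)/(-175 + (-25)²) = -67/(-175 + 625) = -67/450 ≈ -0.14889)
Q(u, V) = V + u
1/(-46185/N(-41) + Q(-2139, E)/1314305) = 1/(-46185/(-1621) + (-67/450 - 2139)/1314305) = 1/(-46185*(-1/1621) - 962617/450*1/1314305) = 1/(46185/1621 - 962617/591437250) = 1/(27313968989093/958719782250) = 958719782250/27313968989093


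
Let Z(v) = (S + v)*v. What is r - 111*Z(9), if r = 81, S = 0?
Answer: -8910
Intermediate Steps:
Z(v) = v² (Z(v) = (0 + v)*v = v*v = v²)
r - 111*Z(9) = 81 - 111*9² = 81 - 111*81 = 81 - 8991 = -8910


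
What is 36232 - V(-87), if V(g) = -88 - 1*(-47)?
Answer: 36273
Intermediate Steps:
V(g) = -41 (V(g) = -88 + 47 = -41)
36232 - V(-87) = 36232 - 1*(-41) = 36232 + 41 = 36273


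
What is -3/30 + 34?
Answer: 339/10 ≈ 33.900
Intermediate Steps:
-3/30 + 34 = (1/30)*(-3) + 34 = -⅒ + 34 = 339/10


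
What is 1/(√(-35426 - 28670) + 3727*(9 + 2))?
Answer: 40997/1680818105 - 4*I*√4006/1680818105 ≈ 2.4391e-5 - 1.5062e-7*I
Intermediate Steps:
1/(√(-35426 - 28670) + 3727*(9 + 2)) = 1/(√(-64096) + 3727*11) = 1/(4*I*√4006 + 40997) = 1/(40997 + 4*I*√4006)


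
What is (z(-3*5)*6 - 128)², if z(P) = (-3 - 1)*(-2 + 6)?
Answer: 50176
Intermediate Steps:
z(P) = -16 (z(P) = -4*4 = -16)
(z(-3*5)*6 - 128)² = (-16*6 - 128)² = (-96 - 128)² = (-224)² = 50176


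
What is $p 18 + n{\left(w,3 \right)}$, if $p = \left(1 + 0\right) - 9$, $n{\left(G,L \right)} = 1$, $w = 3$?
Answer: $-143$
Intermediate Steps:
$p = -8$ ($p = 1 - 9 = -8$)
$p 18 + n{\left(w,3 \right)} = \left(-8\right) 18 + 1 = -144 + 1 = -143$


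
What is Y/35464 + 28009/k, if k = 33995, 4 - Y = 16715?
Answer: 2516099/7133720 ≈ 0.35271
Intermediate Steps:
Y = -16711 (Y = 4 - 1*16715 = 4 - 16715 = -16711)
Y/35464 + 28009/k = -16711/35464 + 28009/33995 = 2516099/7133720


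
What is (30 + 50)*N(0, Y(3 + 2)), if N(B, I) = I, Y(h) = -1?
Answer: -80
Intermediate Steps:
(30 + 50)*N(0, Y(3 + 2)) = (30 + 50)*(-1) = 80*(-1) = -80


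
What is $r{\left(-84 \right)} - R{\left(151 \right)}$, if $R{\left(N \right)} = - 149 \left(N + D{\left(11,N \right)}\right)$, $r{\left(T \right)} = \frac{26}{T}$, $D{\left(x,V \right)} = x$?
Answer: $\frac{1013783}{42} \approx 24138.0$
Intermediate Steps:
$R{\left(N \right)} = -1639 - 149 N$ ($R{\left(N \right)} = - 149 \left(N + 11\right) = - 149 \left(11 + N\right) = -1639 - 149 N$)
$r{\left(-84 \right)} - R{\left(151 \right)} = \frac{26}{-84} - \left(-1639 - 22499\right) = 26 \left(- \frac{1}{84}\right) - \left(-1639 - 22499\right) = - \frac{13}{42} - -24138 = - \frac{13}{42} + 24138 = \frac{1013783}{42}$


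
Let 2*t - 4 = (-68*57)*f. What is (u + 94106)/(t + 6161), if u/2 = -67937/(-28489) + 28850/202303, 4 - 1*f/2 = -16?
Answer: -542400608708824/411259659286619 ≈ -1.3189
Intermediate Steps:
f = 40 (f = 8 - 2*(-16) = 8 + 32 = 40)
u = 29131533122/5763410167 (u = 2*(-67937/(-28489) + 28850/202303) = 2*(-67937*(-1/28489) + 28850*(1/202303)) = 2*(67937/28489 + 28850/202303) = 2*(14565766561/5763410167) = 29131533122/5763410167 ≈ 5.0546)
t = -77518 (t = 2 + (-68*57*40)/2 = 2 + (-3876*40)/2 = 2 + (½)*(-155040) = 2 - 77520 = -77518)
(u + 94106)/(t + 6161) = (29131533122/5763410167 + 94106)/(-77518 + 6161) = (542400608708824/5763410167)/(-71357) = (542400608708824/5763410167)*(-1/71357) = -542400608708824/411259659286619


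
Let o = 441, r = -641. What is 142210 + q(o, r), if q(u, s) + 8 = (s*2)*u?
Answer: -423160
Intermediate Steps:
q(u, s) = -8 + 2*s*u (q(u, s) = -8 + (s*2)*u = -8 + (2*s)*u = -8 + 2*s*u)
142210 + q(o, r) = 142210 + (-8 + 2*(-641)*441) = 142210 + (-8 - 565362) = 142210 - 565370 = -423160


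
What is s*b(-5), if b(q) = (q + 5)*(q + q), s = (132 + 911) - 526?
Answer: 0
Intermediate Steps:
s = 517 (s = 1043 - 526 = 517)
b(q) = 2*q*(5 + q) (b(q) = (5 + q)*(2*q) = 2*q*(5 + q))
s*b(-5) = 517*(2*(-5)*(5 - 5)) = 517*(2*(-5)*0) = 517*0 = 0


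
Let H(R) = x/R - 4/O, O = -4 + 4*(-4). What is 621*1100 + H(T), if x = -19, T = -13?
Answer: 44401608/65 ≈ 6.8310e+5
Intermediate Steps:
O = -20 (O = -4 - 16 = -20)
H(R) = 1/5 - 19/R (H(R) = -19/R - 4/(-20) = -19/R - 4*(-1/20) = -19/R + 1/5 = 1/5 - 19/R)
621*1100 + H(T) = 621*1100 + (1/5)*(-95 - 13)/(-13) = 683100 + (1/5)*(-1/13)*(-108) = 683100 + 108/65 = 44401608/65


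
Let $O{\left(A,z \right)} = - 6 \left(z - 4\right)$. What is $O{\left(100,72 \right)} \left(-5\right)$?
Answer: $2040$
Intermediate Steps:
$O{\left(A,z \right)} = 24 - 6 z$ ($O{\left(A,z \right)} = - 6 \left(-4 + z\right) = 24 - 6 z$)
$O{\left(100,72 \right)} \left(-5\right) = \left(24 - 432\right) \left(-5\right) = \left(-408\right) \left(-5\right) = 2040$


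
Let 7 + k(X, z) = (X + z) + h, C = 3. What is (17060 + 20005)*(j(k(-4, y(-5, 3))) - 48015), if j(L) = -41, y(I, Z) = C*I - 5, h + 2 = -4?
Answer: -1781195640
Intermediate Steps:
h = -6 (h = -2 - 4 = -6)
y(I, Z) = -5 + 3*I (y(I, Z) = 3*I - 5 = -5 + 3*I)
k(X, z) = -13 + X + z (k(X, z) = -7 + ((X + z) - 6) = -7 + (-6 + X + z) = -13 + X + z)
(17060 + 20005)*(j(k(-4, y(-5, 3))) - 48015) = (17060 + 20005)*(-41 - 48015) = 37065*(-48056) = -1781195640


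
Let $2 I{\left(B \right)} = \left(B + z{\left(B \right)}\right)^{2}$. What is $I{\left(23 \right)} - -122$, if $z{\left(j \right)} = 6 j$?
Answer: $\frac{26165}{2} \approx 13083.0$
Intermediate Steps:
$I{\left(B \right)} = \frac{49 B^{2}}{2}$ ($I{\left(B \right)} = \frac{\left(B + 6 B\right)^{2}}{2} = \frac{\left(7 B\right)^{2}}{2} = \frac{49 B^{2}}{2}$)
$I{\left(23 \right)} - -122 = \frac{49 \cdot 23^{2}}{2} - -122 = \frac{49}{2} \cdot 529 + 122 = \frac{25921}{2} + 122 = \frac{26165}{2}$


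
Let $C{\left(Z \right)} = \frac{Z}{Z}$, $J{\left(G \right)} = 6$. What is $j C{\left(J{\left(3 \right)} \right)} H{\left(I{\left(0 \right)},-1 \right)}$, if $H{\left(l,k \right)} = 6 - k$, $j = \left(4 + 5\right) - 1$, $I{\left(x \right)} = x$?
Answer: $56$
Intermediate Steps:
$j = 8$ ($j = 9 - 1 = 8$)
$C{\left(Z \right)} = 1$
$j C{\left(J{\left(3 \right)} \right)} H{\left(I{\left(0 \right)},-1 \right)} = 8 \cdot 1 \left(6 - -1\right) = 8 \left(6 + 1\right) = 8 \cdot 7 = 56$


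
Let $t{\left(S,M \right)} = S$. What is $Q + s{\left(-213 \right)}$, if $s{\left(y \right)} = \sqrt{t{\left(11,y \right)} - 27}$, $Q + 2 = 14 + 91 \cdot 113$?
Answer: $10295 + 4 i \approx 10295.0 + 4.0 i$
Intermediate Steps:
$Q = 10295$ ($Q = -2 + \left(14 + 91 \cdot 113\right) = -2 + \left(14 + 10283\right) = -2 + 10297 = 10295$)
$s{\left(y \right)} = 4 i$ ($s{\left(y \right)} = \sqrt{11 - 27} = \sqrt{-16} = 4 i$)
$Q + s{\left(-213 \right)} = 10295 + 4 i$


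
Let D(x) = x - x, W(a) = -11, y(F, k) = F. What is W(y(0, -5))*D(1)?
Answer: 0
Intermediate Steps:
D(x) = 0
W(y(0, -5))*D(1) = -11*0 = 0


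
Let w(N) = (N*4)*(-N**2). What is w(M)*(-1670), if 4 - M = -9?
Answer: 14675960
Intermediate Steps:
M = 13 (M = 4 - 1*(-9) = 4 + 9 = 13)
w(N) = -4*N**3 (w(N) = (4*N)*(-N**2) = -4*N**3)
w(M)*(-1670) = -4*13**3*(-1670) = -4*2197*(-1670) = -8788*(-1670) = 14675960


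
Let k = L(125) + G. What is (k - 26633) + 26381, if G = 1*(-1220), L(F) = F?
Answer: -1347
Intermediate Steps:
G = -1220
k = -1095 (k = 125 - 1220 = -1095)
(k - 26633) + 26381 = (-1095 - 26633) + 26381 = -27728 + 26381 = -1347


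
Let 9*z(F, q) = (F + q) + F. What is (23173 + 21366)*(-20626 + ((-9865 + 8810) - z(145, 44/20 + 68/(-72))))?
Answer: -783344048597/810 ≈ -9.6709e+8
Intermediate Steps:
z(F, q) = q/9 + 2*F/9 (z(F, q) = ((F + q) + F)/9 = (q + 2*F)/9 = q/9 + 2*F/9)
(23173 + 21366)*(-20626 + ((-9865 + 8810) - z(145, 44/20 + 68/(-72)))) = (23173 + 21366)*(-20626 + ((-9865 + 8810) - ((44/20 + 68/(-72))/9 + (2/9)*145))) = 44539*(-20626 + (-1055 - ((44*(1/20) + 68*(-1/72))/9 + 290/9))) = 44539*(-20626 + (-1055 - ((11/5 - 17/18)/9 + 290/9))) = 44539*(-20626 + (-1055 - ((1/9)*(113/90) + 290/9))) = 44539*(-20626 + (-1055 - (113/810 + 290/9))) = 44539*(-20626 + (-1055 - 1*26213/810)) = 44539*(-20626 + (-1055 - 26213/810)) = 44539*(-20626 - 880763/810) = 44539*(-17587823/810) = -783344048597/810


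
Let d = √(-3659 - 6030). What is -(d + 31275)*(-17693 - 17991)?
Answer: 1116017100 + 35684*I*√9689 ≈ 1.116e+9 + 3.5125e+6*I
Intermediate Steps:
d = I*√9689 (d = √(-9689) = I*√9689 ≈ 98.433*I)
-(d + 31275)*(-17693 - 17991) = -(I*√9689 + 31275)*(-17693 - 17991) = -(31275 + I*√9689)*(-35684) = -(-1116017100 - 35684*I*√9689) = 1116017100 + 35684*I*√9689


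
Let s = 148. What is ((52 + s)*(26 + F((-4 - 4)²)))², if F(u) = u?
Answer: 324000000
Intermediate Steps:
((52 + s)*(26 + F((-4 - 4)²)))² = ((52 + 148)*(26 + (-4 - 4)²))² = (200*(26 + (-8)²))² = (200*(26 + 64))² = (200*90)² = 18000² = 324000000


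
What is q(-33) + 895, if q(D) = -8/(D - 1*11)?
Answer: 9847/11 ≈ 895.18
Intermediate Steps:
q(D) = -8/(-11 + D) (q(D) = -8/(D - 11) = -8/(-11 + D))
q(-33) + 895 = -8/(-11 - 33) + 895 = -8/(-44) + 895 = -8*(-1/44) + 895 = 2/11 + 895 = 9847/11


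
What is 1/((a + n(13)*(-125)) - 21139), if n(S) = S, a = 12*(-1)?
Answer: -1/22776 ≈ -4.3906e-5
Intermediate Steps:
a = -12
1/((a + n(13)*(-125)) - 21139) = 1/((-12 + 13*(-125)) - 21139) = 1/((-12 - 1625) - 21139) = 1/(-1637 - 21139) = 1/(-22776) = -1/22776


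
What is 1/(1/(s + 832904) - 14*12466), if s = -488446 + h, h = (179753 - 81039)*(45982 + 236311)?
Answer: -27866615660/4863393231445839 ≈ -5.7299e-6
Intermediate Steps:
h = 27866271202 (h = 98714*282293 = 27866271202)
s = 27865782756 (s = -488446 + 27866271202 = 27865782756)
1/(1/(s + 832904) - 14*12466) = 1/(1/(27865782756 + 832904) - 14*12466) = 1/(1/27866615660 - 174524) = 1/(-4863393231445839/27866615660) = -27866615660/4863393231445839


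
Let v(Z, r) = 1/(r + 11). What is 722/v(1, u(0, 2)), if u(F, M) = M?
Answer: 9386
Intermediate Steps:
v(Z, r) = 1/(11 + r)
722/v(1, u(0, 2)) = 722/(1/(11 + 2)) = 722/(1/13) = 722*13 = 9386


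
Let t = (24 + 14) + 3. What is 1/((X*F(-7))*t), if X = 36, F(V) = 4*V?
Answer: -1/41328 ≈ -2.4197e-5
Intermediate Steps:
t = 41 (t = 38 + 3 = 41)
1/((X*F(-7))*t) = 1/((36*(4*(-7)))*41) = 1/((36*(-28))*41) = 1/(-1008*41) = 1/(-41328) = -1/41328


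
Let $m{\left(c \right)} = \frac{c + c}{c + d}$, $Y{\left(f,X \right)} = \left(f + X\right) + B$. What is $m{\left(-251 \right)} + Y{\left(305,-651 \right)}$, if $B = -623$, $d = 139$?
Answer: $- \frac{54013}{56} \approx -964.52$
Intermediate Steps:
$Y{\left(f,X \right)} = -623 + X + f$ ($Y{\left(f,X \right)} = \left(f + X\right) - 623 = \left(X + f\right) - 623 = -623 + X + f$)
$m{\left(c \right)} = \frac{2 c}{139 + c}$ ($m{\left(c \right)} = \frac{c + c}{c + 139} = \frac{2 c}{139 + c}$)
$m{\left(-251 \right)} + Y{\left(305,-651 \right)} = 2 \left(-251\right) \frac{1}{139 - 251} - 969 = 2 \left(-251\right) \frac{1}{-112} - 969 = 2 \left(-251\right) \left(- \frac{1}{112}\right) - 969 = \frac{251}{56} - 969 = - \frac{54013}{56}$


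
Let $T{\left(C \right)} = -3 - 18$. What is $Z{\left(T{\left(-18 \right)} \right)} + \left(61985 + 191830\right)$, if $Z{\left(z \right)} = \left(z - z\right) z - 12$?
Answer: $253803$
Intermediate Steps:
$T{\left(C \right)} = -21$ ($T{\left(C \right)} = -3 - 18 = -21$)
$Z{\left(z \right)} = -12$ ($Z{\left(z \right)} = 0 z - 12 = 0 - 12 = -12$)
$Z{\left(T{\left(-18 \right)} \right)} + \left(61985 + 191830\right) = -12 + \left(61985 + 191830\right) = -12 + 253815 = 253803$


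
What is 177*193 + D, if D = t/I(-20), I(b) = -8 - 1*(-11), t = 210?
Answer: 34231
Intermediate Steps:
I(b) = 3 (I(b) = -8 + 11 = 3)
D = 70 (D = 210/3 = 210*(⅓) = 70)
177*193 + D = 177*193 + 70 = 34161 + 70 = 34231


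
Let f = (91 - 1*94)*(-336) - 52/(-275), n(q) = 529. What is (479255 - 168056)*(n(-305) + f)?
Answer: 131552219673/275 ≈ 4.7837e+8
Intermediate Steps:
f = 277252/275 (f = (91 - 94)*(-336) - 52*(-1/275) = -3*(-336) + 52/275 = 1008 + 52/275 = 277252/275 ≈ 1008.2)
(479255 - 168056)*(n(-305) + f) = (479255 - 168056)*(529 + 277252/275) = 311199*(422727/275) = 131552219673/275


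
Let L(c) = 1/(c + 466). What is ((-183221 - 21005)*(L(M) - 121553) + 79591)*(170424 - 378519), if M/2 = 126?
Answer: -1854531415388579010/359 ≈ -5.1658e+15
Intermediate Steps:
M = 252 (M = 2*126 = 252)
L(c) = 1/(466 + c)
((-183221 - 21005)*(L(M) - 121553) + 79591)*(170424 - 378519) = ((-183221 - 21005)*(1/(466 + 252) - 121553) + 79591)*(170424 - 378519) = (-204226*(1/718 - 121553) + 79591)*(-208095) = (-204226*(-87275053/718) + 79591)*(-208095) = (8911917486989/359 + 79591)*(-208095) = (8911946060158/359)*(-208095) = -1854531415388579010/359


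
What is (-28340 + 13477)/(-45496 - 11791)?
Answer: 14863/57287 ≈ 0.25945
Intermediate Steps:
(-28340 + 13477)/(-45496 - 11791) = -14863/(-57287) = -14863*(-1/57287) = 14863/57287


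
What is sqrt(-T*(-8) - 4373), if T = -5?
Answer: I*sqrt(4413) ≈ 66.43*I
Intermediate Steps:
sqrt(-T*(-8) - 4373) = sqrt(-1*(-5)*(-8) - 4373) = sqrt(5*(-8) - 4373) = sqrt(-40 - 4373) = sqrt(-4413) = I*sqrt(4413)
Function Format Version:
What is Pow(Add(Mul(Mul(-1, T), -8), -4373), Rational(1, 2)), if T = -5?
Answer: Mul(I, Pow(4413, Rational(1, 2))) ≈ Mul(66.430, I)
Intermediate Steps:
Pow(Add(Mul(Mul(-1, T), -8), -4373), Rational(1, 2)) = Pow(Add(Mul(Mul(-1, -5), -8), -4373), Rational(1, 2)) = Pow(Add(Mul(5, -8), -4373), Rational(1, 2)) = Pow(Add(-40, -4373), Rational(1, 2)) = Pow(-4413, Rational(1, 2)) = Mul(I, Pow(4413, Rational(1, 2)))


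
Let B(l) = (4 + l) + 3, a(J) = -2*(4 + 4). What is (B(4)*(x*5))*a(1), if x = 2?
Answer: -1760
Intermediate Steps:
a(J) = -16 (a(J) = -2*8 = -16)
B(l) = 7 + l
(B(4)*(x*5))*a(1) = ((7 + 4)*(2*5))*(-16) = (11*10)*(-16) = 110*(-16) = -1760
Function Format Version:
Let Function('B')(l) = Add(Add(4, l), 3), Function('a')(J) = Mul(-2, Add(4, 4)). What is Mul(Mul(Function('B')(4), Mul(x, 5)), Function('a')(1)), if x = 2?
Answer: -1760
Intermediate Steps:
Function('a')(J) = -16 (Function('a')(J) = Mul(-2, 8) = -16)
Function('B')(l) = Add(7, l)
Mul(Mul(Function('B')(4), Mul(x, 5)), Function('a')(1)) = Mul(Mul(Add(7, 4), Mul(2, 5)), -16) = Mul(Mul(11, 10), -16) = Mul(110, -16) = -1760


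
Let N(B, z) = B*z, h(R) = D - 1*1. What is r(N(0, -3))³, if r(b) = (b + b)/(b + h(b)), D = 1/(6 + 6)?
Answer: 0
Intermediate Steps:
D = 1/12 ≈ 0.083333
h(R) = -11/12 (h(R) = 1/12 - 1*1 = 1/12 - 1 = -11/12)
r(b) = 2*b/(-11/12 + b) (r(b) = (b + b)/(b - 11/12) = (2*b)/(-11/12 + b) = 2*b/(-11/12 + b))
r(N(0, -3))³ = (24*(0*(-3))/(-11 + 12*(0*(-3))))³ = (24*0/(-11 + 12*0))³ = (24*0/(-11 + 0))³ = (24*0/(-11))³ = (24*0*(-1/11))³ = 0³ = 0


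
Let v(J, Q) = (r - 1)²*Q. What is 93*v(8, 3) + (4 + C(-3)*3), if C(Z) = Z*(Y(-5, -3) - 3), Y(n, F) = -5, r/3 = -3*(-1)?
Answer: 17932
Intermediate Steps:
r = 9 (r = 3*(-3*(-1)) = 3*3 = 9)
C(Z) = -8*Z (C(Z) = Z*(-5 - 3) = Z*(-8) = -8*Z)
v(J, Q) = 64*Q (v(J, Q) = (9 - 1)²*Q = 8²*Q = 64*Q)
93*v(8, 3) + (4 + C(-3)*3) = 93*(64*3) + (4 - 8*(-3)*3) = 93*192 + (4 + 24*3) = 17856 + (4 + 72) = 17856 + 76 = 17932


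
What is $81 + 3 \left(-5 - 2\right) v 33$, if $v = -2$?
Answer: $1467$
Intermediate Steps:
$81 + 3 \left(-5 - 2\right) v 33 = 81 + 3 \left(-5 - 2\right) \left(-2\right) 33 = 81 + 3 \left(\left(-7\right) \left(-2\right)\right) 33 = 81 + 3 \cdot 14 \cdot 33 = 81 + 42 \cdot 33 = 81 + 1386 = 1467$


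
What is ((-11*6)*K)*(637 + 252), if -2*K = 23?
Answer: 674751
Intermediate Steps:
K = -23/2 (K = -½*23 = -23/2 ≈ -11.500)
((-11*6)*K)*(637 + 252) = (-11*6*(-23/2))*(637 + 252) = -66*(-23/2)*889 = 759*889 = 674751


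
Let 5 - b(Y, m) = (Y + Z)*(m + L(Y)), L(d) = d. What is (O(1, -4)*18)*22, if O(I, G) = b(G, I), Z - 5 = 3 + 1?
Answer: 7920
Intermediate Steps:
Z = 9 (Z = 5 + (3 + 1) = 5 + 4 = 9)
b(Y, m) = 5 - (9 + Y)*(Y + m) (b(Y, m) = 5 - (Y + 9)*(m + Y) = 5 - (9 + Y)*(Y + m))
O(I, G) = 5 - G**2 - 9*G - 9*I - G*I
(O(1, -4)*18)*22 = ((5 - 1*(-4)**2 - 9*(-4) - 9*1 - 1*(-4)*1)*18)*22 = ((5 - 1*16 + 36 - 9 + 4)*18)*22 = ((5 - 16 + 36 - 9 + 4)*18)*22 = (20*18)*22 = 360*22 = 7920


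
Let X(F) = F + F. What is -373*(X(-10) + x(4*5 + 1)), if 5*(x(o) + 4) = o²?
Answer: -119733/5 ≈ -23947.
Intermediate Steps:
X(F) = 2*F
x(o) = -4 + o²/5
-373*(X(-10) + x(4*5 + 1)) = -373*(2*(-10) + (-4 + (4*5 + 1)²/5)) = -373*(-20 + (-4 + (20 + 1)²/5)) = -373*(-20 + (-4 + (⅕)*21²)) = -373*(-20 + (-4 + (⅕)*441)) = -373*(-20 + (-4 + 441/5)) = -373*(-20 + 421/5) = -373*321/5 = -119733/5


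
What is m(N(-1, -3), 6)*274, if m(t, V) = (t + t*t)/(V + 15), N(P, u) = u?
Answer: 548/7 ≈ 78.286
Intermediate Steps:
m(t, V) = (t + t²)/(15 + V)
m(N(-1, -3), 6)*274 = -3*(1 - 3)/(15 + 6)*274 = -3*(-2)/21*274 = -3*1/21*(-2)*274 = (2/7)*274 = 548/7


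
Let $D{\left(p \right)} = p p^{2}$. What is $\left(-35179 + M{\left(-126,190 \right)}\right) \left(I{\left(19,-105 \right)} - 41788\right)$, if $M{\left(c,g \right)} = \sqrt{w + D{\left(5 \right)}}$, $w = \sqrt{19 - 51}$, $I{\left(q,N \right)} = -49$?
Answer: $1471783823 - 41837 \sqrt{125 + 4 i \sqrt{2}} \approx 1.4713 \cdot 10^{9} - 10581.0 i$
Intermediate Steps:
$D{\left(p \right)} = p^{3}$
$w = 4 i \sqrt{2}$ ($w = \sqrt{-32} = 4 i \sqrt{2} \approx 5.6569 i$)
$M{\left(c,g \right)} = \sqrt{125 + 4 i \sqrt{2}}$ ($M{\left(c,g \right)} = \sqrt{4 i \sqrt{2} + 5^{3}} = \sqrt{4 i \sqrt{2} + 125} = \sqrt{125 + 4 i \sqrt{2}}$)
$\left(-35179 + M{\left(-126,190 \right)}\right) \left(I{\left(19,-105 \right)} - 41788\right) = \left(-35179 + \sqrt{125 + 4 i \sqrt{2}}\right) \left(-49 - 41788\right) = \left(-35179 + \sqrt{125 + 4 i \sqrt{2}}\right) \left(-41837\right) = 1471783823 - 41837 \sqrt{125 + 4 i \sqrt{2}}$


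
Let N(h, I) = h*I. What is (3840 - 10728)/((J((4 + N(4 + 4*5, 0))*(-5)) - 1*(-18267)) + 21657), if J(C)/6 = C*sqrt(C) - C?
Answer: -1915438/11137569 - 11480*I*sqrt(5)/11137569 ≈ -0.17198 - 0.0023048*I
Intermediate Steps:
N(h, I) = I*h
J(C) = -6*C + 6*C**(3/2) (J(C) = 6*(C*sqrt(C) - C) = 6*(C**(3/2) - C) = -6*C + 6*C**(3/2))
(3840 - 10728)/((J((4 + N(4 + 4*5, 0))*(-5)) - 1*(-18267)) + 21657) = (3840 - 10728)/(((-6*(4 + 0*(4 + 4*5))*(-5) + 6*((4 + 0*(4 + 4*5))*(-5))**(3/2)) - 1*(-18267)) + 21657) = -6888/(((-6*(4 + 0*(4 + 20))*(-5) + 6*((4 + 0*(4 + 20))*(-5))**(3/2)) + 18267) + 21657) = -6888/(((-6*(4 + 0*24)*(-5) + 6*((4 + 0*24)*(-5))**(3/2)) + 18267) + 21657) = -6888/(((-6*(4 + 0)*(-5) + 6*((4 + 0)*(-5))**(3/2)) + 18267) + 21657) = -6888/(((-24*(-5) + 6*(4*(-5))**(3/2)) + 18267) + 21657) = -6888/(((-6*(-20) + 6*(-20)**(3/2)) + 18267) + 21657) = -6888/(((120 + 6*(-40*I*sqrt(5))) + 18267) + 21657) = -6888/(((120 - 240*I*sqrt(5)) + 18267) + 21657) = -6888/((18387 - 240*I*sqrt(5)) + 21657) = -6888/(40044 - 240*I*sqrt(5))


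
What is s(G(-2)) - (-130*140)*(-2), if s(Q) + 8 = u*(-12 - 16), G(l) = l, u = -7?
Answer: -36212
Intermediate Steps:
s(Q) = 188 (s(Q) = -8 - 7*(-12 - 16) = -8 - 7*(-28) = -8 + 196 = 188)
s(G(-2)) - (-130*140)*(-2) = 188 - (-130*140)*(-2) = 188 - (-18200)*(-2) = 188 - 1*36400 = 188 - 36400 = -36212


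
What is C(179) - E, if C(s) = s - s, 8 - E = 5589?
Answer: 5581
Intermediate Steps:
E = -5581 (E = 8 - 1*5589 = 8 - 5589 = -5581)
C(s) = 0
C(179) - E = 0 - 1*(-5581) = 0 + 5581 = 5581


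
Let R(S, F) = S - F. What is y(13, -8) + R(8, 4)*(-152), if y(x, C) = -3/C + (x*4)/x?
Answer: -4829/8 ≈ -603.63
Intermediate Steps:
y(x, C) = 4 - 3/C (y(x, C) = -3/C + (4*x)/x = -3/C + 4 = 4 - 3/C)
y(13, -8) + R(8, 4)*(-152) = (4 - 3/(-8)) + (8 - 1*4)*(-152) = (4 - 3*(-⅛)) + (8 - 4)*(-152) = (4 + 3/8) + 4*(-152) = 35/8 - 608 = -4829/8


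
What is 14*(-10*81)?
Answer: -11340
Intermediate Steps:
14*(-10*81) = 14*(-810) = -11340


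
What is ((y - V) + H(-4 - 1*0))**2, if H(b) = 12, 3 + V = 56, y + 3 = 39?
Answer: 25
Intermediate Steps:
y = 36 (y = -3 + 39 = 36)
V = 53 (V = -3 + 56 = 53)
((y - V) + H(-4 - 1*0))**2 = ((36 - 1*53) + 12)**2 = ((36 - 53) + 12)**2 = (-17 + 12)**2 = (-5)**2 = 25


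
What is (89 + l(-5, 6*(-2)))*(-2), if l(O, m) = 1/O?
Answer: -888/5 ≈ -177.60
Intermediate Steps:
(89 + l(-5, 6*(-2)))*(-2) = (89 + 1/(-5))*(-2) = (89 - ⅕)*(-2) = (444/5)*(-2) = -888/5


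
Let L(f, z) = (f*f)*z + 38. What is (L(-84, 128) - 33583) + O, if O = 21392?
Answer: 891015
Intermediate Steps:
L(f, z) = 38 + z*f**2 (L(f, z) = f**2*z + 38 = z*f**2 + 38 = 38 + z*f**2)
(L(-84, 128) - 33583) + O = ((38 + 128*(-84)**2) - 33583) + 21392 = ((38 + 128*7056) - 33583) + 21392 = ((38 + 903168) - 33583) + 21392 = (903206 - 33583) + 21392 = 869623 + 21392 = 891015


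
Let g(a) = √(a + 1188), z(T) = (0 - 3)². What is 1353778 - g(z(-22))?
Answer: 1353778 - 3*√133 ≈ 1.3537e+6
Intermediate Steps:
z(T) = 9 (z(T) = (-3)² = 9)
g(a) = √(1188 + a)
1353778 - g(z(-22)) = 1353778 - √(1188 + 9) = 1353778 - √1197 = 1353778 - 3*√133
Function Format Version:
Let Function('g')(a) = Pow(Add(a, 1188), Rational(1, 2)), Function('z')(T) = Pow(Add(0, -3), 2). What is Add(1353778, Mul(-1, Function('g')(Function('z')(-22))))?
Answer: Add(1353778, Mul(-3, Pow(133, Rational(1, 2)))) ≈ 1.3537e+6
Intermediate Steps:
Function('z')(T) = 9 (Function('z')(T) = Pow(-3, 2) = 9)
Function('g')(a) = Pow(Add(1188, a), Rational(1, 2))
Add(1353778, Mul(-1, Function('g')(Function('z')(-22)))) = Add(1353778, Mul(-1, Pow(Add(1188, 9), Rational(1, 2)))) = Add(1353778, Mul(-1, Pow(1197, Rational(1, 2)))) = Add(1353778, Mul(-1, Mul(3, Pow(133, Rational(1, 2))))) = Add(1353778, Mul(-3, Pow(133, Rational(1, 2))))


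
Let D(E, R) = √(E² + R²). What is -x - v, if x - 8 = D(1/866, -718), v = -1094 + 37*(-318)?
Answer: 12852 - √386620316945/866 ≈ 12134.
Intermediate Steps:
v = -12860 (v = -1094 - 11766 = -12860)
x = 8 + √386620316945/866 (x = 8 + √((1/866)² + (-718)²) = 8 + √((1/866)² + 515524) = 8 + √(1/749956 + 515524) = 8 + √(386620316945/749956) = 8 + √386620316945/866 ≈ 726.00)
-x - v = -(8 + √386620316945/866) - 1*(-12860) = (-8 - √386620316945/866) + 12860 = 12852 - √386620316945/866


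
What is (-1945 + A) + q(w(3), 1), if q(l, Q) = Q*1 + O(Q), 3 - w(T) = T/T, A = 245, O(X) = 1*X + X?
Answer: -1697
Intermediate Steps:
O(X) = 2*X (O(X) = X + X = 2*X)
w(T) = 2 (w(T) = 3 - T/T = 3 - 1*1 = 3 - 1 = 2)
q(l, Q) = 3*Q (q(l, Q) = Q*1 + 2*Q = Q + 2*Q = 3*Q)
(-1945 + A) + q(w(3), 1) = (-1945 + 245) + 3*1 = -1700 + 3 = -1697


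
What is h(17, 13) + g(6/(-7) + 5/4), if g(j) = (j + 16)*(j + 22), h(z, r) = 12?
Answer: 297201/784 ≈ 379.08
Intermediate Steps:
g(j) = (16 + j)*(22 + j)
h(17, 13) + g(6/(-7) + 5/4) = 12 + (352 + (6/(-7) + 5/4)² + 38*(6/(-7) + 5/4)) = 12 + (352 + (6*(-⅐) + 5*(¼))² + 38*(6*(-⅐) + 5*(¼))) = 12 + (352 + (-6/7 + 5/4)² + 38*(-6/7 + 5/4)) = 12 + (352 + (11/28)² + 38*(11/28)) = 12 + (352 + 121/784 + 209/14) = 12 + 287793/784 = 297201/784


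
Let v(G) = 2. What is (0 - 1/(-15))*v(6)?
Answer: 2/15 ≈ 0.13333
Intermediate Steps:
(0 - 1/(-15))*v(6) = (0 - 1/(-15))*2 = (0 - 1*(-1/15))*2 = (0 + 1/15)*2 = (1/15)*2 = 2/15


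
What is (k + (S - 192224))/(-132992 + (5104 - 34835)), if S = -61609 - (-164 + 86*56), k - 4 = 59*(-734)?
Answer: 301787/162723 ≈ 1.8546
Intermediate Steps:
k = -43302 (k = 4 + 59*(-734) = 4 - 43306 = -43302)
S = -66261 (S = -61609 - (-164 + 4816) = -61609 - 1*4652 = -61609 - 4652 = -66261)
(k + (S - 192224))/(-132992 + (5104 - 34835)) = (-43302 + (-66261 - 192224))/(-132992 + (5104 - 34835)) = (-43302 - 258485)/(-132992 - 29731) = -301787/(-162723) = -301787*(-1/162723) = 301787/162723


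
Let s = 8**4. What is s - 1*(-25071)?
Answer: 29167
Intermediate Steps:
s = 4096
s - 1*(-25071) = 4096 - 1*(-25071) = 4096 + 25071 = 29167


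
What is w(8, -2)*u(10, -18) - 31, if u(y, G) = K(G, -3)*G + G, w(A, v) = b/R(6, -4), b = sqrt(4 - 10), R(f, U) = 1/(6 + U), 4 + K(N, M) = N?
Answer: -31 + 756*I*sqrt(6) ≈ -31.0 + 1851.8*I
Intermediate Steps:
K(N, M) = -4 + N
b = I*sqrt(6) (b = sqrt(-6) = I*sqrt(6) ≈ 2.4495*I)
w(A, v) = 2*I*sqrt(6) (w(A, v) = (I*sqrt(6))/(1/(6 - 4)) = (I*sqrt(6))/(1/2) = (I*sqrt(6))*2 = 2*I*sqrt(6))
u(y, G) = G + G*(-4 + G) (u(y, G) = (-4 + G)*G + G = G*(-4 + G) + G = G + G*(-4 + G))
w(8, -2)*u(10, -18) - 31 = (2*I*sqrt(6))*(-18*(-3 - 18)) - 31 = (2*I*sqrt(6))*(-18*(-21)) - 31 = (2*I*sqrt(6))*378 - 31 = 756*I*sqrt(6) - 31 = -31 + 756*I*sqrt(6)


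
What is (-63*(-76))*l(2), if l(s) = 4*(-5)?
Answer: -95760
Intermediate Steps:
l(s) = -20
(-63*(-76))*l(2) = -63*(-76)*(-20) = 4788*(-20) = -95760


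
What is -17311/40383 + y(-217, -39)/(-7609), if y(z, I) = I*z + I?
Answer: -67415113/43896321 ≈ -1.5358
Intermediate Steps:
y(z, I) = I + I*z
-17311/40383 + y(-217, -39)/(-7609) = -17311/40383 - 39*(1 - 217)/(-7609) = -17311*1/40383 - 39*(-216)*(-1/7609) = -2473/5769 + 8424*(-1/7609) = -2473/5769 - 8424/7609 = -67415113/43896321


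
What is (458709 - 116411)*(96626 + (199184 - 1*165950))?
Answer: 44450818280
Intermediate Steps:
(458709 - 116411)*(96626 + (199184 - 1*165950)) = 342298*(96626 + (199184 - 165950)) = 342298*(96626 + 33234) = 342298*129860 = 44450818280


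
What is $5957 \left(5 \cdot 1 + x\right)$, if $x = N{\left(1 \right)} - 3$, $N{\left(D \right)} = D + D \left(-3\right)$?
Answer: $0$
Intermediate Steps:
$N{\left(D \right)} = - 2 D$ ($N{\left(D \right)} = D - 3 D = - 2 D$)
$x = -5$ ($x = \left(-2\right) 1 - 3 = -2 - 3 = -5$)
$5957 \left(5 \cdot 1 + x\right) = 5957 \left(5 \cdot 1 - 5\right) = 5957 \left(5 - 5\right) = 5957 \cdot 0 = 0$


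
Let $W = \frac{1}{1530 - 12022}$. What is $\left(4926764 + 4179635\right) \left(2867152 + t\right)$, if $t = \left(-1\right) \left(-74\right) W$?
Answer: $\frac{136970069997292645}{5246} \approx 2.6109 \cdot 10^{13}$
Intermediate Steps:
$W = - \frac{1}{10492}$ ($W = \frac{1}{-10492} = - \frac{1}{10492} \approx -9.5311 \cdot 10^{-5}$)
$t = - \frac{37}{5246}$ ($t = \left(-1\right) \left(-74\right) \left(- \frac{1}{10492}\right) = 74 \left(- \frac{1}{10492}\right) = - \frac{37}{5246} \approx -0.007053$)
$\left(4926764 + 4179635\right) \left(2867152 + t\right) = \left(4926764 + 4179635\right) \left(2867152 - \frac{37}{5246}\right) = 9106399 \cdot \frac{15041079355}{5246} = \frac{136970069997292645}{5246}$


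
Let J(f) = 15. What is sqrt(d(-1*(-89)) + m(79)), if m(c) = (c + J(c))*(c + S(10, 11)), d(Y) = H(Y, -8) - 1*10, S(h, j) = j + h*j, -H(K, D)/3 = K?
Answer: sqrt(18523) ≈ 136.10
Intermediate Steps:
H(K, D) = -3*K
d(Y) = -10 - 3*Y (d(Y) = -3*Y - 1*10 = -3*Y - 10 = -10 - 3*Y)
m(c) = (15 + c)*(121 + c) (m(c) = (c + 15)*(c + 11*(1 + 10)) = (15 + c)*(c + 11*11) = (15 + c)*(c + 121) = (15 + c)*(121 + c))
sqrt(d(-1*(-89)) + m(79)) = sqrt((-10 - (-3)*(-89)) + (1815 + 79**2 + 136*79)) = sqrt((-10 - 3*89) + (1815 + 6241 + 10744)) = sqrt((-10 - 267) + 18800) = sqrt(-277 + 18800) = sqrt(18523)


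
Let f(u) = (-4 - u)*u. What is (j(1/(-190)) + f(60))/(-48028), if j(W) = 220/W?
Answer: 11410/12007 ≈ 0.95028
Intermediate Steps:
f(u) = u*(-4 - u)
(j(1/(-190)) + f(60))/(-48028) = (220/(1/(-190)) - 1*60*(4 + 60))/(-48028) = (220/(-1/190) - 1*60*64)*(-1/48028) = (220*(-190) - 3840)*(-1/48028) = (-41800 - 3840)*(-1/48028) = -45640*(-1/48028) = 11410/12007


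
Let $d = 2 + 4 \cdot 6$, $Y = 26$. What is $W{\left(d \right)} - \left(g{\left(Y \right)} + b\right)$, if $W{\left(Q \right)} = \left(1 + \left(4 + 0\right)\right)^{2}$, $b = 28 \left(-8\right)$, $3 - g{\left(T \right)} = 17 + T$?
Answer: $289$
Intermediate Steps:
$g{\left(T \right)} = -14 - T$ ($g{\left(T \right)} = 3 - \left(17 + T\right) = -14 - T$)
$b = -224$
$d = 26$ ($d = 2 + 24 = 26$)
$W{\left(Q \right)} = 25$ ($W{\left(Q \right)} = \left(1 + 4\right)^{2} = 5^{2} = 25$)
$W{\left(d \right)} - \left(g{\left(Y \right)} + b\right) = 25 - \left(\left(-14 - 26\right) - 224\right) = 25 - \left(-40 - 224\right) = 25 - -264 = 25 + 264 = 289$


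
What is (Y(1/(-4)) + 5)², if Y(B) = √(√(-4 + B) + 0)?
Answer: (10 + (-17)^(¼)*√2)²/4 ≈ 35.153 + 12.214*I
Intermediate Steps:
Y(B) = (-4 + B)^(¼) (Y(B) = √(√(-4 + B)) = (-4 + B)^(¼))
(Y(1/(-4)) + 5)² = ((-4 + 1/(-4))^(¼) + 5)² = ((-4 - ¼)^(¼) + 5)² = ((-17/4)^(¼) + 5)² = ((-17)^(¼)*√2/2 + 5)² = (5 + (-17)^(¼)*√2/2)²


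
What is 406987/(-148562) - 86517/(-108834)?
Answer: -2620073717/1347383059 ≈ -1.9446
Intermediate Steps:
406987/(-148562) - 86517/(-108834) = 406987*(-1/148562) - 86517*(-1/108834) = -406987/148562 + 28839/36278 = -2620073717/1347383059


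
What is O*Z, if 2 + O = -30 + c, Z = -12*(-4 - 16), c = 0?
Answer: -7680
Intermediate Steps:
Z = 240 (Z = -12*(-20) = 240)
O = -32 (O = -2 + (-30 + 0) = -2 - 30 = -32)
O*Z = -32*240 = -7680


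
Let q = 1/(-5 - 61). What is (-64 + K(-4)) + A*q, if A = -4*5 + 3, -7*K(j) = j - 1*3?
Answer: -4141/66 ≈ -62.742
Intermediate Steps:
K(j) = 3/7 - j/7 (K(j) = -(j - 1*3)/7 = -(j - 3)/7 = -(-3 + j)/7 = 3/7 - j/7)
A = -17 (A = -20 + 3 = -17)
q = -1/66 (q = 1/(-66) = -1/66 ≈ -0.015152)
(-64 + K(-4)) + A*q = (-64 + (3/7 - 1/7*(-4))) - 17*(-1/66) = (-64 + (3/7 + 4/7)) + 17/66 = (-64 + 1) + 17/66 = -63 + 17/66 = -4141/66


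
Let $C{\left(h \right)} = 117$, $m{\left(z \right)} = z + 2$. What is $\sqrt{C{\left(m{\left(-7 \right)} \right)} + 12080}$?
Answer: $\sqrt{12197} \approx 110.44$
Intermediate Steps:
$m{\left(z \right)} = 2 + z$
$\sqrt{C{\left(m{\left(-7 \right)} \right)} + 12080} = \sqrt{117 + 12080} = \sqrt{12197}$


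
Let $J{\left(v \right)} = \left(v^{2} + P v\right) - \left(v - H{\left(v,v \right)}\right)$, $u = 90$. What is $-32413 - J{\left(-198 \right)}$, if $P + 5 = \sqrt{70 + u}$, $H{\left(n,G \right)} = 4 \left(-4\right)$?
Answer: $-72789 + 792 \sqrt{10} \approx -70285.0$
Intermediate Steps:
$H{\left(n,G \right)} = -16$
$P = -5 + 4 \sqrt{10}$ ($P = -5 + \sqrt{70 + 90} = -5 + \sqrt{160} = -5 + 4 \sqrt{10} \approx 7.6491$)
$J{\left(v \right)} = -16 + v^{2} - v + v \left(-5 + 4 \sqrt{10}\right)$ ($J{\left(v \right)} = \left(v^{2} + \left(-5 + 4 \sqrt{10}\right) v\right) - \left(16 + v\right) = \left(v^{2} + v \left(-5 + 4 \sqrt{10}\right)\right) - \left(16 + v\right) = -16 + v^{2} - v + v \left(-5 + 4 \sqrt{10}\right)$)
$-32413 - J{\left(-198 \right)} = -32413 - \left(-16 + \left(-198\right)^{2} - -198 - - 198 \left(5 - 4 \sqrt{10}\right)\right) = -32413 - \left(-16 + 39204 + 198 + \left(990 - 792 \sqrt{10}\right)\right) = -32413 - \left(40376 - 792 \sqrt{10}\right) = -72789 + 792 \sqrt{10}$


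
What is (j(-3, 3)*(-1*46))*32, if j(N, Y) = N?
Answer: 4416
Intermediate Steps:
(j(-3, 3)*(-1*46))*32 = -(-3)*46*32 = -3*(-46)*32 = 138*32 = 4416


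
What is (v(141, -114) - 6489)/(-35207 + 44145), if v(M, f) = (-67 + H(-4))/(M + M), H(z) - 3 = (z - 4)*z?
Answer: -914965/1260258 ≈ -0.72601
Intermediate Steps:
H(z) = 3 + z*(-4 + z) (H(z) = 3 + (z - 4)*z = 3 + (-4 + z)*z = 3 + z*(-4 + z))
v(M, f) = -16/M (v(M, f) = (-67 + (3 + (-4)² - 4*(-4)))/(M + M) = (-67 + (3 + 16 + 16))/((2*M)) = (-67 + 35)*(1/(2*M)) = -16/M)
(v(141, -114) - 6489)/(-35207 + 44145) = (-16/141 - 6489)/(-35207 + 44145) = (-16*1/141 - 6489)/8938 = (-16/141 - 6489)*(1/8938) = -914965/141*1/8938 = -914965/1260258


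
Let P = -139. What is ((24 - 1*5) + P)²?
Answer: 14400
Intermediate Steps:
((24 - 1*5) + P)² = ((24 - 1*5) - 139)² = ((24 - 5) - 139)² = (19 - 139)² = (-120)² = 14400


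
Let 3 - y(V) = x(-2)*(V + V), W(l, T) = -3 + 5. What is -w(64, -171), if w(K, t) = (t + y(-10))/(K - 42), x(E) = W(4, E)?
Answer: 64/11 ≈ 5.8182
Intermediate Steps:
W(l, T) = 2
x(E) = 2
y(V) = 3 - 4*V (y(V) = 3 - 2*(V + V) = 3 - 2*2*V = 3 - 4*V)
w(K, t) = (43 + t)/(-42 + K) (w(K, t) = (t + (3 - 4*(-10)))/(K - 42) = (t + (3 + 40))/(-42 + K) = (t + 43)/(-42 + K) = (43 + t)/(-42 + K))
-w(64, -171) = -(43 - 171)/(-42 + 64) = -(-128)/22 = -1*(-64/11) = 64/11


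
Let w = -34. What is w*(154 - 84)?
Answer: -2380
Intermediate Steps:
w*(154 - 84) = -34*(154 - 84) = -34*70 = -2380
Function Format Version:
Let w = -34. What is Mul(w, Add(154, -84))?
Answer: -2380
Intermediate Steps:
Mul(w, Add(154, -84)) = Mul(-34, Add(154, -84)) = Mul(-34, 70) = -2380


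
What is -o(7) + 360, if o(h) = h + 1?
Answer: 352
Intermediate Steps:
o(h) = 1 + h
-o(7) + 360 = -(1 + 7) + 360 = -1*8 + 360 = -8 + 360 = 352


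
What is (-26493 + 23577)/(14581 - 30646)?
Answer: 108/595 ≈ 0.18151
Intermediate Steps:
(-26493 + 23577)/(14581 - 30646) = -2916/(-16065) = -2916*(-1/16065) = 108/595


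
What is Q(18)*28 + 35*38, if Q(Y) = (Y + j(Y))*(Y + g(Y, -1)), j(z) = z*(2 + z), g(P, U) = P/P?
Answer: 202426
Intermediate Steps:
g(P, U) = 1
Q(Y) = (1 + Y)*(Y + Y*(2 + Y)) (Q(Y) = (Y + Y*(2 + Y))*(Y + 1) = (Y + Y*(2 + Y))*(1 + Y) = (1 + Y)*(Y + Y*(2 + Y)))
Q(18)*28 + 35*38 = (18*(3 + 18**2 + 4*18))*28 + 35*38 = (18*(3 + 324 + 72))*28 + 1330 = (18*399)*28 + 1330 = 7182*28 + 1330 = 201096 + 1330 = 202426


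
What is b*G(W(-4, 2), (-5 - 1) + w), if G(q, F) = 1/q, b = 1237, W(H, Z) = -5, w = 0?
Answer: -1237/5 ≈ -247.40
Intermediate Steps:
b*G(W(-4, 2), (-5 - 1) + w) = 1237/(-5) = 1237*(-⅕) = -1237/5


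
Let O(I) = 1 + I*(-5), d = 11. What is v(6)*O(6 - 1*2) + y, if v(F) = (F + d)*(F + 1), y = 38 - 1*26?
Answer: -2249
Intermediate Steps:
O(I) = 1 - 5*I
y = 12 (y = 38 - 26 = 12)
v(F) = (1 + F)*(11 + F) (v(F) = (F + 11)*(F + 1) = (11 + F)*(1 + F) = (1 + F)*(11 + F))
v(6)*O(6 - 1*2) + y = (11 + 6² + 12*6)*(1 - 5*(6 - 1*2)) + 12 = (11 + 36 + 72)*(1 - 5*(6 - 2)) + 12 = 119*(1 - 5*4) + 12 = 119*(1 - 20) + 12 = 119*(-19) + 12 = -2261 + 12 = -2249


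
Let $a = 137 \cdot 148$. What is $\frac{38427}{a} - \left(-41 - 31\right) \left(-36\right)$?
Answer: $- \frac{52516965}{20276} \approx -2590.1$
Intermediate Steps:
$a = 20276$
$\frac{38427}{a} - \left(-41 - 31\right) \left(-36\right) = \frac{38427}{20276} - \left(-41 - 31\right) \left(-36\right) = 38427 \cdot \frac{1}{20276} - \left(-72\right) \left(-36\right) = \frac{38427}{20276} - 2592 = - \frac{52516965}{20276}$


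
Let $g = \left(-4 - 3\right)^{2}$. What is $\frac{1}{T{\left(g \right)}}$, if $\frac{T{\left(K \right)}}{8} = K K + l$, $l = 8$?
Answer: $\frac{1}{19272} \approx 5.1889 \cdot 10^{-5}$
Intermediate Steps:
$g = 49$ ($g = \left(-7\right)^{2} = 49$)
$T{\left(K \right)} = 64 + 8 K^{2}$ ($T{\left(K \right)} = 8 \left(K K + 8\right) = 8 \left(K^{2} + 8\right) = 8 \left(8 + K^{2}\right) = 64 + 8 K^{2}$)
$\frac{1}{T{\left(g \right)}} = \frac{1}{64 + 8 \cdot 49^{2}} = \frac{1}{64 + 8 \cdot 2401} = \frac{1}{64 + 19208} = \frac{1}{19272}$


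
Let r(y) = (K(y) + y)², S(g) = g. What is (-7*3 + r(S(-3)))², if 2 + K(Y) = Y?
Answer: 1849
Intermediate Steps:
K(Y) = -2 + Y
r(y) = (-2 + 2*y)² (r(y) = ((-2 + y) + y)² = (-2 + 2*y)²)
(-7*3 + r(S(-3)))² = (-7*3 + 4*(-1 - 3)²)² = (-21 + 4*(-4)²)² = (-21 + 4*16)² = (-21 + 64)² = 43² = 1849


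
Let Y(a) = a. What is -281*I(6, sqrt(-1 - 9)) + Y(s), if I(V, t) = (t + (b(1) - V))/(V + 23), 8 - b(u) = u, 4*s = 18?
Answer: -301/58 - 281*I*sqrt(10)/29 ≈ -5.1897 - 30.641*I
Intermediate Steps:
s = 9/2 (s = (1/4)*18 = 9/2 ≈ 4.5000)
b(u) = 8 - u
I(V, t) = (7 + t - V)/(23 + V) (I(V, t) = (t + ((8 - 1*1) - V))/(V + 23) = (t + ((8 - 1) - V))/(23 + V) = (t + (7 - V))/(23 + V) = (7 + t - V)/(23 + V))
-281*I(6, sqrt(-1 - 9)) + Y(s) = -281*(7 + sqrt(-1 - 9) - 1*6)/(23 + 6) + 9/2 = -281*(7 + sqrt(-10) - 6)/29 + 9/2 = -281*(7 + I*sqrt(10) - 6)/29 + 9/2 = -281*(1 + I*sqrt(10))/29 + 9/2 = -281*(1/29 + I*sqrt(10)/29) + 9/2 = (-281/29 - 281*I*sqrt(10)/29) + 9/2 = -301/58 - 281*I*sqrt(10)/29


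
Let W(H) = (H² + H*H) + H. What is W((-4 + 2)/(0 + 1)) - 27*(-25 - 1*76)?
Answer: 2733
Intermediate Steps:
W(H) = H + 2*H² (W(H) = (H² + H²) + H = 2*H² + H = H + 2*H²)
W((-4 + 2)/(0 + 1)) - 27*(-25 - 1*76) = ((-4 + 2)/(0 + 1))*(1 + 2*((-4 + 2)/(0 + 1))) - 27*(-25 - 1*76) = (-2/1)*(1 + 2*(-2/1)) - 27*(-25 - 76) = (-2*1)*(1 + 2*(-2*1)) - 27*(-101) = -2*(1 + 2*(-2)) + 2727 = -2*(1 - 4) + 2727 = -2*(-3) + 2727 = 6 + 2727 = 2733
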